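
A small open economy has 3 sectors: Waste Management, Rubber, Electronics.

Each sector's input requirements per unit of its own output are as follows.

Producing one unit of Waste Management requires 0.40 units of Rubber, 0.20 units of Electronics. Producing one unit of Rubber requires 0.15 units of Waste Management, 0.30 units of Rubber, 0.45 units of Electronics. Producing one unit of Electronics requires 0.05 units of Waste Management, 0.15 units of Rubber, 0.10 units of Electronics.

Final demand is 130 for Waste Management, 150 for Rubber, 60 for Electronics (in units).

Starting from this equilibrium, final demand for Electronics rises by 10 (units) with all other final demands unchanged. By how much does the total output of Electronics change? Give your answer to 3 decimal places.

I − A =
  [   1.00    -0.15    -0.05]
  [  -0.40     0.70    -0.15]
  [  -0.20    -0.45     0.90]
Cofactors of I−A, C_ij = (−1)^(i+j)·(minor ij) (rows/columns in the sector order above):
  C_11 = (0.70)(0.90) − (-0.15)(-0.45) = 0.5625
  C_12 = −[(-0.40)(0.90) − (-0.15)(-0.20)] = 0.3900
  C_13 = (-0.40)(-0.45) − (0.70)(-0.20) = 0.3200
  C_21 = −[(-0.15)(0.90) − (-0.05)(-0.45)] = 0.1575
  C_22 = (1.00)(0.90) − (-0.05)(-0.20) = 0.8900
  C_23 = −[(1.00)(-0.45) − (-0.15)(-0.20)] = 0.4800
  C_31 = (-0.15)(-0.15) − (-0.05)(0.70) = 0.0575
  C_32 = −[(1.00)(-0.15) − (-0.05)(-0.40)] = 0.1700
  C_33 = (1.00)(0.70) − (-0.15)(-0.40) = 0.6400
det(I−A) = Σ_j (I−A)_1j·C_1j = (1.00)(0.5625) + (-0.15)(0.3900) + (-0.05)(0.3200) = 0.4880
adj(I−A) = Cᵀ =
  [ 0.5625   0.1575   0.0575]
  [ 0.3900   0.8900   0.1700]
  [ 0.3200   0.4800   0.6400]
(I − A)⁻¹ = adj(I−A) / det(I−A) ≈
  [   1.1527     0.3227     0.1178]
  [   0.7992     1.8238     0.3484]
  [   0.6557     0.9836     1.3115]
Δx = (I − A)⁻¹ Δd with Δd having +10 in the Electronics component and 0 elsewhere.
So Δx_3 = L_33 · (+10), where L_33 = adj(I−A)_33 / det(I−A) = 0.6400 / 0.4880.
Δx_3 = 0.6400 × (+10) / 0.4880 = 6.40 / 0.4880 ≈ 13.115.

Δx_3 = 13.115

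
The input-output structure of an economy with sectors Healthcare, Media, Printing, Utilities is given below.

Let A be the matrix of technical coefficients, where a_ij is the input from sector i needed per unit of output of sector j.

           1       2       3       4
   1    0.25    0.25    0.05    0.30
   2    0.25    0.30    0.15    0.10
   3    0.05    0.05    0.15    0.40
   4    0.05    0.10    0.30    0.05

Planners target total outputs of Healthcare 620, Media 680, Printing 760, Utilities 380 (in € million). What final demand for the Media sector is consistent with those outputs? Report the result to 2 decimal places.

d_2 = 169.00

I − A =
  [   0.75    -0.25    -0.05    -0.30]
  [  -0.25     0.70    -0.15    -0.10]
  [  -0.05    -0.05     0.85    -0.40]
  [  -0.05    -0.10    -0.30     0.95]
d = (I − A) x:
  d_1 = (+0.75)·620 + (-0.25)·680 + (-0.05)·760 + (-0.30)·380 = 143.00
  d_2 = (-0.25)·620 + (+0.70)·680 + (-0.15)·760 + (-0.10)·380 = 169.00
  d_3 = (-0.05)·620 + (-0.05)·680 + (+0.85)·760 + (-0.40)·380 = 429.00
  d_4 = (-0.05)·620 + (-0.10)·680 + (-0.30)·760 + (+0.95)·380 = 34.00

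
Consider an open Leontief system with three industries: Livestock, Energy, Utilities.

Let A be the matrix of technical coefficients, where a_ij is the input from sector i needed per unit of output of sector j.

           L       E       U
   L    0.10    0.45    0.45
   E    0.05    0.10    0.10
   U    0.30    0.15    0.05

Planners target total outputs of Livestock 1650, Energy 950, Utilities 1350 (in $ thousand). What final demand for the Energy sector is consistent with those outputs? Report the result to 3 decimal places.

d_E = 637.500

I − A =
  [   0.90    -0.45    -0.45]
  [  -0.05     0.90    -0.10]
  [  -0.30    -0.15     0.95]
d = (I − A) x:
  d_L = (+0.90)·1650 + (-0.45)·950 + (-0.45)·1350 = 450.000
  d_E = (-0.05)·1650 + (+0.90)·950 + (-0.10)·1350 = 637.500
  d_U = (-0.30)·1650 + (-0.15)·950 + (+0.95)·1350 = 645.000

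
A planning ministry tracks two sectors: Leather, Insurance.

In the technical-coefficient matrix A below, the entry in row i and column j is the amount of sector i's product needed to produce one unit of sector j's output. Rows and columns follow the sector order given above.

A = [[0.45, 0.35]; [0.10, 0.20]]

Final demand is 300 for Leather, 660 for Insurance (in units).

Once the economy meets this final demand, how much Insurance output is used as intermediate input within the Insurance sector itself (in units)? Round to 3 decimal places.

z_II = 194.074

I − A =
  [   0.55    -0.35]
  [  -0.10     0.80]
det(I−A) = (0.55)(0.80) − (-0.35)(-0.10) = 0.4050
adj(I−A) = [[0.80, 0.35], [0.10, 0.55]]
(I − A)⁻¹ = adj(I−A) / det(I−A) ≈
  [   1.9753     0.8642]
  [   0.2469     1.3580]
First solve x = (I − A)⁻¹ d = adj(I−A)·d / det(I−A); in particular x_I = (0.10·300 + 0.55·660) / 0.4050 = 393.00 / 0.4050 ≈ 970.37037.
Intermediate flow from I to I: z_II = a_II · x_I = 0.20 × 393.00 / 0.4050 = 78.60 / 0.4050 ≈ 194.074.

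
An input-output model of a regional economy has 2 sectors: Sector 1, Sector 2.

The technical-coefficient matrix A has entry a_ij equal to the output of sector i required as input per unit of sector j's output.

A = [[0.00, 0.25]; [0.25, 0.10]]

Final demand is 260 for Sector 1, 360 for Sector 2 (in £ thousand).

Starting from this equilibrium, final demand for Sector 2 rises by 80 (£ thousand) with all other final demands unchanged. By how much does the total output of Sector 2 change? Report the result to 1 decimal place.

Δx_2 = 95.5

I − A =
  [   1.00    -0.25]
  [  -0.25     0.90]
det(I−A) = (1.00)(0.90) − (-0.25)(-0.25) = 0.8375
adj(I−A) = [[0.90, 0.25], [0.25, 1.00]]
(I − A)⁻¹ = adj(I−A) / det(I−A) ≈
  [   1.0746     0.2985]
  [   0.2985     1.1940]
Δx = (I − A)⁻¹ Δd with Δd having +80 in the Sector 2 component and 0 elsewhere.
So Δx_2 = L_22 · (+80), where L_22 = adj(I−A)_22 / det(I−A) = 1.00 / 0.8375.
Δx_2 = 1.00 × (+80) / 0.8375 = 80.00 / 0.8375 ≈ 95.5.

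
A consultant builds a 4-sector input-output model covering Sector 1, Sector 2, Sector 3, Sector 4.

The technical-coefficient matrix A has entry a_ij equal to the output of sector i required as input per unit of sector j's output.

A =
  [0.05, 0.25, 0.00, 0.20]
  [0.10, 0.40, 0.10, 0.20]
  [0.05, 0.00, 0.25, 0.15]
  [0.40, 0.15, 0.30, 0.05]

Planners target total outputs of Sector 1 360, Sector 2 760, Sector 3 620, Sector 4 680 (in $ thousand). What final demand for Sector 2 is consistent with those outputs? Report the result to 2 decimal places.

d_2 = 222.00

I − A =
  [   0.95    -0.25     0.00    -0.20]
  [  -0.10     0.60    -0.10    -0.20]
  [  -0.05     0.00     0.75    -0.15]
  [  -0.40    -0.15    -0.30     0.95]
d = (I − A) x:
  d_1 = (+0.95)·360 + (-0.25)·760 + (+0.00)·620 + (-0.20)·680 = 16.00
  d_2 = (-0.10)·360 + (+0.60)·760 + (-0.10)·620 + (-0.20)·680 = 222.00
  d_3 = (-0.05)·360 + (+0.00)·760 + (+0.75)·620 + (-0.15)·680 = 345.00
  d_4 = (-0.40)·360 + (-0.15)·760 + (-0.30)·620 + (+0.95)·680 = 202.00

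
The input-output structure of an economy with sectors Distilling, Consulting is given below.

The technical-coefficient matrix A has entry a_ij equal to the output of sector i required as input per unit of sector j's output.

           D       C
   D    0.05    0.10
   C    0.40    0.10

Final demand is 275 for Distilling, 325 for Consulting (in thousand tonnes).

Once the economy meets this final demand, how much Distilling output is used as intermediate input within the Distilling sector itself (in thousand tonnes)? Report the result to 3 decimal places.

I − A =
  [   0.95    -0.10]
  [  -0.40     0.90]
det(I−A) = (0.95)(0.90) − (-0.10)(-0.40) = 0.8150
adj(I−A) = [[0.90, 0.10], [0.40, 0.95]]
(I − A)⁻¹ = adj(I−A) / det(I−A) ≈
  [   1.1043     0.1227]
  [   0.4908     1.1656]
First solve x = (I − A)⁻¹ d = adj(I−A)·d / det(I−A); in particular x_D = (0.90·275 + 0.10·325) / 0.8150 = 280.00 / 0.8150 ≈ 343.55828.
Intermediate flow from D to D: z_DD = a_DD · x_D = 0.05 × 280.00 / 0.8150 = 14.00 / 0.8150 ≈ 17.178.

z_DD = 17.178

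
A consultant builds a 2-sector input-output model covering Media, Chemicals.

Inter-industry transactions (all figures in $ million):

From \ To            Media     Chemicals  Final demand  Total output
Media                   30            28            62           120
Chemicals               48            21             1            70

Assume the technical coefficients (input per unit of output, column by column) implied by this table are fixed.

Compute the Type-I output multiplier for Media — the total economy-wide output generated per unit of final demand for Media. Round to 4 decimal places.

Technical coefficients a_ij = z_ij / X_j:
  a_11 = 30/120 = 0.25, a_21 = 48/120 = 0.40
  a_12 = 28/70 = 0.40, a_22 = 21/70 = 0.30
I − A =
  [   0.75    -0.40]
  [  -0.40     0.70]
det(I−A) = (0.75)(0.70) − (-0.40)(-0.40) = 0.3650
adj(I−A) = [[0.70, 0.40], [0.40, 0.75]]
(I − A)⁻¹ = adj(I−A) / det(I−A) ≈
  [   1.91781     1.09589]
  [   1.09589     2.05479]
The output multiplier for sector j is the column-j sum of the Leontief inverse (I − A)⁻¹ = adj(I−A) / det(I−A).
Column 1 of adj(I−A): (0.70, 0.40); det(I−A) = 0.3650.
m_1 = (0.70 + 0.40) / 0.3650 = 1.10 / 0.3650 ≈ 3.0137.

m_1 = 3.0137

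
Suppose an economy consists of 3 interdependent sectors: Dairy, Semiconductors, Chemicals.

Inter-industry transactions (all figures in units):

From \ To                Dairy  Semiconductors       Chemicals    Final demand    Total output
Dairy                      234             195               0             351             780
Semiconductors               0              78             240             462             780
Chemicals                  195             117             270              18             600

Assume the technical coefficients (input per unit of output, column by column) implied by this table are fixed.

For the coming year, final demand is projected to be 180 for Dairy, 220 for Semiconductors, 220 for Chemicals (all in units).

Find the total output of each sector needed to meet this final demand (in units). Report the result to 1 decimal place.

x_1 = 467.1, x_2 = 587.8, x_3 = 772.6

Technical coefficients a_ij = z_ij / X_j:
  a_11 = 234/780 = 0.30, a_21 = 0/780 = 0.00, a_31 = 195/780 = 0.25
  a_12 = 195/780 = 0.25, a_22 = 78/780 = 0.10, a_32 = 117/780 = 0.15
  a_13 = 0/600 = 0.00, a_23 = 240/600 = 0.40, a_33 = 270/600 = 0.45
I − A =
  [   0.70    -0.25     0.00]
  [   0.00     0.90    -0.40]
  [  -0.25    -0.15     0.55]
Cofactors of I−A, C_ij = (−1)^(i+j)·(minor ij) (rows/columns in the sector order above):
  C_11 = (0.90)(0.55) − (-0.40)(-0.15) = 0.4350
  C_12 = −[(0.00)(0.55) − (-0.40)(-0.25)] = 0.1000
  C_13 = (0.00)(-0.15) − (0.90)(-0.25) = 0.2250
  C_21 = −[(-0.25)(0.55) − (0.00)(-0.15)] = 0.1375
  C_22 = (0.70)(0.55) − (0.00)(-0.25) = 0.3850
  C_23 = −[(0.70)(-0.15) − (-0.25)(-0.25)] = 0.1675
  C_31 = (-0.25)(-0.40) − (0.00)(0.90) = 0.1000
  C_32 = −[(0.70)(-0.40) − (0.00)(0.00)] = 0.2800
  C_33 = (0.70)(0.90) − (-0.25)(0.00) = 0.6300
det(I−A) = Σ_j (I−A)_1j·C_1j = (0.70)(0.4350) + (-0.25)(0.1000) + (0.00)(0.2250) = 0.2795
adj(I−A) = Cᵀ =
  [ 0.4350   0.1375   0.1000]
  [ 0.1000   0.3850   0.2800]
  [ 0.2250   0.1675   0.6300]
(I − A)⁻¹ = adj(I−A) / det(I−A) ≈
  [   1.5564     0.4919     0.3578]
  [   0.3578     1.3775     1.0018]
  [   0.8050     0.5993     2.2540]
x = (I − A)⁻¹ d = adj(I−A)·d / det(I−A), with det(I−A) = 0.2795:
  x_1 = (0.4350·180 + 0.1375·220 + 0.1000·220) / 0.2795 = 130.55 / 0.2795 ≈ 467.1
  x_2 = (0.1000·180 + 0.3850·220 + 0.2800·220) / 0.2795 = 164.30 / 0.2795 ≈ 587.8
  x_3 = (0.2250·180 + 0.1675·220 + 0.6300·220) / 0.2795 = 215.95 / 0.2795 ≈ 772.6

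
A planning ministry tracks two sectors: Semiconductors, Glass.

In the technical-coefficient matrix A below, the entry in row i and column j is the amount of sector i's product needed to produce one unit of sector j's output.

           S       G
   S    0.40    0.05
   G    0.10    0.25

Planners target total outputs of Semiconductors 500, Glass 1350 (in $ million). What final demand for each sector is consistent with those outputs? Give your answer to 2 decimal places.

I − A =
  [   0.60    -0.05]
  [  -0.10     0.75]
d = (I − A) x:
  d_S = (+0.60)·500 + (-0.05)·1350 = 232.50
  d_G = (-0.10)·500 + (+0.75)·1350 = 962.50

d_S = 232.50, d_G = 962.50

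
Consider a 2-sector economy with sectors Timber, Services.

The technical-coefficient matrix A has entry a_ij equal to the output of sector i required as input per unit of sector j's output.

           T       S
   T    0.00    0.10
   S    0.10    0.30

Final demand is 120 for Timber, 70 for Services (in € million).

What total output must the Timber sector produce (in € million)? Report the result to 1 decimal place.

x_T = 131.9

I − A =
  [   1.00    -0.10]
  [  -0.10     0.70]
det(I−A) = (1.00)(0.70) − (-0.10)(-0.10) = 0.6900
adj(I−A) = [[0.70, 0.10], [0.10, 1.00]]
(I − A)⁻¹ = adj(I−A) / det(I−A) ≈
  [   1.0145     0.1449]
  [   0.1449     1.4493]
x = (I − A)⁻¹ d = adj(I−A)·d / det(I−A), with det(I−A) = 0.6900:
  x_T = (0.70·120 + 0.10·70) / 0.6900 = 91.00 / 0.6900 ≈ 131.9
  x_S = (0.10·120 + 1.00·70) / 0.6900 = 82.00 / 0.6900 ≈ 118.8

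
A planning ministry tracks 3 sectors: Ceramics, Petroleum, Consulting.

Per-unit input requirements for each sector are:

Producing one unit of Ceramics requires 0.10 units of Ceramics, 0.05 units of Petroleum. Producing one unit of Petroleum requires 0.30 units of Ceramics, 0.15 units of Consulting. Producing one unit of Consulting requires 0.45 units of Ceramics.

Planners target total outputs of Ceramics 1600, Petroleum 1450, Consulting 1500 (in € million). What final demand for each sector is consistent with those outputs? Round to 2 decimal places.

I − A =
  [   0.90    -0.30    -0.45]
  [  -0.05     1.00     0.00]
  [   0.00    -0.15     1.00]
d = (I − A) x:
  d_1 = (+0.90)·1600 + (-0.30)·1450 + (-0.45)·1500 = 330.00
  d_2 = (-0.05)·1600 + (+1.00)·1450 + (+0.00)·1500 = 1370.00
  d_3 = (+0.00)·1600 + (-0.15)·1450 + (+1.00)·1500 = 1282.50

d_1 = 330.00, d_2 = 1370.00, d_3 = 1282.50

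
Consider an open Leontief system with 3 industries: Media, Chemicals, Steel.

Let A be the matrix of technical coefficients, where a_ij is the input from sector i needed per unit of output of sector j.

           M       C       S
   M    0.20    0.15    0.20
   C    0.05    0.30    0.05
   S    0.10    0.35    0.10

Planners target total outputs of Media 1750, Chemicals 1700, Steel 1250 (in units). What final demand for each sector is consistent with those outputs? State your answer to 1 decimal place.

I − A =
  [   0.80    -0.15    -0.20]
  [  -0.05     0.70    -0.05]
  [  -0.10    -0.35     0.90]
d = (I − A) x:
  d_M = (+0.80)·1750 + (-0.15)·1700 + (-0.20)·1250 = 895.0
  d_C = (-0.05)·1750 + (+0.70)·1700 + (-0.05)·1250 = 1040.0
  d_S = (-0.10)·1750 + (-0.35)·1700 + (+0.90)·1250 = 355.0

d_M = 895.0, d_C = 1040.0, d_S = 355.0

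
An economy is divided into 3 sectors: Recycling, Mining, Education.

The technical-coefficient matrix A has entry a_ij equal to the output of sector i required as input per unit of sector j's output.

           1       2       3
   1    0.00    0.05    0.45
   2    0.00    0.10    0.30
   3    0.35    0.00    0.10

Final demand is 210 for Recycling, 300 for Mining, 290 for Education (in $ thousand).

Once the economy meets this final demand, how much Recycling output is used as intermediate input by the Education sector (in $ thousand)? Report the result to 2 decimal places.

I − A =
  [   1.00    -0.05    -0.45]
  [   0.00     0.90    -0.30]
  [  -0.35     0.00     0.90]
Cofactors of I−A, C_ij = (−1)^(i+j)·(minor ij) (rows/columns in the sector order above):
  C_11 = (0.90)(0.90) − (-0.30)(0.00) = 0.8100
  C_12 = −[(0.00)(0.90) − (-0.30)(-0.35)] = 0.1050
  C_13 = (0.00)(0.00) − (0.90)(-0.35) = 0.3150
  C_21 = −[(-0.05)(0.90) − (-0.45)(0.00)] = 0.0450
  C_22 = (1.00)(0.90) − (-0.45)(-0.35) = 0.7425
  C_23 = −[(1.00)(0.00) − (-0.05)(-0.35)] = 0.0175
  C_31 = (-0.05)(-0.30) − (-0.45)(0.90) = 0.4200
  C_32 = −[(1.00)(-0.30) − (-0.45)(0.00)] = 0.3000
  C_33 = (1.00)(0.90) − (-0.05)(0.00) = 0.9000
det(I−A) = Σ_j (I−A)_1j·C_1j = (1.00)(0.8100) + (-0.05)(0.1050) + (-0.45)(0.3150) = 0.6630
adj(I−A) = Cᵀ =
  [ 0.8100   0.0450   0.4200]
  [ 0.1050   0.7425   0.3000]
  [ 0.3150   0.0175   0.9000]
(I − A)⁻¹ = adj(I−A) / det(I−A) ≈
  [   1.2217     0.0679     0.6335]
  [   0.1584     1.1199     0.4525]
  [   0.4751     0.0264     1.3575]
First solve x = (I − A)⁻¹ d = adj(I−A)·d / det(I−A); in particular x_3 = (0.3150·210 + 0.0175·300 + 0.9000·290) / 0.6630 = 332.40 / 0.6630 ≈ 501.3575.
Intermediate flow from 1 to 3: z_13 = a_13 · x_3 = 0.45 × 332.40 / 0.6630 = 149.58 / 0.6630 ≈ 225.61.

z_13 = 225.61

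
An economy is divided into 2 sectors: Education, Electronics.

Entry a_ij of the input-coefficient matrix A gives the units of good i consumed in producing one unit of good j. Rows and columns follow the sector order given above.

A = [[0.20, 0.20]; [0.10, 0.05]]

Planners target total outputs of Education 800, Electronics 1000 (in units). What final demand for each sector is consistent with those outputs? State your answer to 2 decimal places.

I − A =
  [   0.80    -0.20]
  [  -0.10     0.95]
d = (I − A) x:
  d_1 = (+0.80)·800 + (-0.20)·1000 = 440.00
  d_2 = (-0.10)·800 + (+0.95)·1000 = 870.00

d_1 = 440.00, d_2 = 870.00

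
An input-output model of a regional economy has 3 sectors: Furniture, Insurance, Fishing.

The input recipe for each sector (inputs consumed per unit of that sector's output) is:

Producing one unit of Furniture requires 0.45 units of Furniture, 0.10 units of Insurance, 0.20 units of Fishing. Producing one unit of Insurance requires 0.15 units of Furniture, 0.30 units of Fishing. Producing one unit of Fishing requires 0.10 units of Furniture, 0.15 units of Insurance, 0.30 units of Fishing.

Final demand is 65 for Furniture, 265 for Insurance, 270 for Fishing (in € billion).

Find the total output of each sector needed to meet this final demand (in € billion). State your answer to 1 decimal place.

I − A =
  [   0.55    -0.15    -0.10]
  [  -0.10     1.00    -0.15]
  [  -0.20    -0.30     0.70]
Cofactors of I−A, C_ij = (−1)^(i+j)·(minor ij) (rows/columns in the sector order above):
  C_11 = (1.00)(0.70) − (-0.15)(-0.30) = 0.6550
  C_12 = −[(-0.10)(0.70) − (-0.15)(-0.20)] = 0.1000
  C_13 = (-0.10)(-0.30) − (1.00)(-0.20) = 0.2300
  C_21 = −[(-0.15)(0.70) − (-0.10)(-0.30)] = 0.1350
  C_22 = (0.55)(0.70) − (-0.10)(-0.20) = 0.3650
  C_23 = −[(0.55)(-0.30) − (-0.15)(-0.20)] = 0.1950
  C_31 = (-0.15)(-0.15) − (-0.10)(1.00) = 0.1225
  C_32 = −[(0.55)(-0.15) − (-0.10)(-0.10)] = 0.0925
  C_33 = (0.55)(1.00) − (-0.15)(-0.10) = 0.5350
det(I−A) = Σ_j (I−A)_1j·C_1j = (0.55)(0.6550) + (-0.15)(0.1000) + (-0.10)(0.2300) = 0.32225
adj(I−A) = Cᵀ =
  [ 0.6550   0.1350   0.1225]
  [ 0.1000   0.3650   0.0925]
  [ 0.2300   0.1950   0.5350]
(I − A)⁻¹ = adj(I−A) / det(I−A) ≈
  [   2.0326     0.4189     0.3801]
  [   0.3103     1.1327     0.2870]
  [   0.7137     0.6051     1.6602]
x = (I − A)⁻¹ d = adj(I−A)·d / det(I−A), with det(I−A) = 0.32225:
  x_1 = (0.6550·65 + 0.1350·265 + 0.1225·270) / 0.32225 = 111.425 / 0.32225 ≈ 345.8
  x_2 = (0.1000·65 + 0.3650·265 + 0.0925·270) / 0.32225 = 128.20 / 0.32225 ≈ 397.8
  x_3 = (0.2300·65 + 0.1950·265 + 0.5350·270) / 0.32225 = 211.075 / 0.32225 ≈ 655.0

x_1 = 345.8, x_2 = 397.8, x_3 = 655.0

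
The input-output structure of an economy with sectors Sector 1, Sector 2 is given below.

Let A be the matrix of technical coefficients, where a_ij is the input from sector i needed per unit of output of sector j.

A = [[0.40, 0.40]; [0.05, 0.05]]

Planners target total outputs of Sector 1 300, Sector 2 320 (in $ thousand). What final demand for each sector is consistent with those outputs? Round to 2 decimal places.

I − A =
  [   0.60    -0.40]
  [  -0.05     0.95]
d = (I − A) x:
  d_1 = (+0.60)·300 + (-0.40)·320 = 52.00
  d_2 = (-0.05)·300 + (+0.95)·320 = 289.00

d_1 = 52.00, d_2 = 289.00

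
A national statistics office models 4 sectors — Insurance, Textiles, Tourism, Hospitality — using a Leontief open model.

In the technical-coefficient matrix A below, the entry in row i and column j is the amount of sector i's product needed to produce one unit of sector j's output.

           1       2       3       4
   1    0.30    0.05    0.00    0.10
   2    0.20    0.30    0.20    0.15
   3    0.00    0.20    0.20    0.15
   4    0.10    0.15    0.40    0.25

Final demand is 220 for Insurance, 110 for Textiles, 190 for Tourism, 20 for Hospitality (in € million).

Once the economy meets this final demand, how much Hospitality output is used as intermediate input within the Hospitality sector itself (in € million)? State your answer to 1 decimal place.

I − A =
  [   0.70    -0.05     0.00    -0.10]
  [  -0.20     0.70    -0.20    -0.15]
  [   0.00    -0.20     0.80    -0.15]
  [  -0.10    -0.15    -0.40     0.75]
Compute the cofactors C_ij = (−1)^(i+j)·(3×3 minor ij) of I−A; the adjugate is their transpose:
adj(I−A) = Cᵀ =
  [ 0.3135   0.0470   0.0415   0.0595]
  [ 0.1230   0.3700   0.1530   0.1210]
  [ 0.0480   0.1195   0.3335   0.0970]
  [ 0.0920   0.1440   0.2140   0.3560]
det(I−A) = Σ_j (I−A)_1j·C_1j = (0.70)(0.3135) + (-0.05)(0.1230) + (0.00)(0.0480) + (-0.10)(0.0920) = 0.2041
(I − A)⁻¹ = adj(I−A) / det(I−A) ≈
  [   1.5360     0.2303     0.2033     0.2915]
  [   0.6026     1.8128     0.7496     0.5928]
  [   0.2352     0.5855     1.6340     0.4753]
  [   0.4508     0.7055     1.0485     1.7442]
First solve x = (I − A)⁻¹ d = adj(I−A)·d / det(I−A); in particular x_4 = (0.0920·220 + 0.1440·110 + 0.2140·190 + 0.3560·20) / 0.2041 = 83.86 / 0.2041 ≈ 410.877.
Intermediate flow from 4 to 4: z_44 = a_44 · x_4 = 0.25 × 83.86 / 0.2041 = 20.965 / 0.2041 ≈ 102.7.

z_44 = 102.7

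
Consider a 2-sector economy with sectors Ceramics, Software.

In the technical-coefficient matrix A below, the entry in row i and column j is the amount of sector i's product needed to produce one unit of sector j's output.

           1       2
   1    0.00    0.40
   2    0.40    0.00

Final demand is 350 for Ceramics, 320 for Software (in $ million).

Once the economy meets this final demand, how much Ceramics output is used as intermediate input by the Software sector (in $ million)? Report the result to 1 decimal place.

z_12 = 219.0

I − A =
  [   1.00    -0.40]
  [  -0.40     1.00]
det(I−A) = (1.00)(1.00) − (-0.40)(-0.40) = 0.8400
adj(I−A) = [[1.00, 0.40], [0.40, 1.00]]
(I − A)⁻¹ = adj(I−A) / det(I−A) ≈
  [   1.1905     0.4762]
  [   0.4762     1.1905]
First solve x = (I − A)⁻¹ d = adj(I−A)·d / det(I−A); in particular x_2 = (0.40·350 + 1.00·320) / 0.8400 = 460.00 / 0.8400 ≈ 547.619.
Intermediate flow from 1 to 2: z_12 = a_12 · x_2 = 0.40 × 460.00 / 0.8400 = 184.00 / 0.8400 ≈ 219.0.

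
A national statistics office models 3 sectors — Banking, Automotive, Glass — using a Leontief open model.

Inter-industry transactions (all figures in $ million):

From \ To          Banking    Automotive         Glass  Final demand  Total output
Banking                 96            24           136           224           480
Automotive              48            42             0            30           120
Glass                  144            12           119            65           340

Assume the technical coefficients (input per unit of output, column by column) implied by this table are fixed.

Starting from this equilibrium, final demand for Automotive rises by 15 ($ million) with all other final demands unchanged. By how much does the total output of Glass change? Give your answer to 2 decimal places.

Δx_3 = 8.64

Technical coefficients a_ij = z_ij / X_j:
  a_11 = 96/480 = 0.20, a_21 = 48/480 = 0.10, a_31 = 144/480 = 0.30
  a_12 = 24/120 = 0.20, a_22 = 42/120 = 0.35, a_32 = 12/120 = 0.10
  a_13 = 136/340 = 0.40, a_23 = 0/340 = 0.00, a_33 = 119/340 = 0.35
I − A =
  [   0.80    -0.20    -0.40]
  [  -0.10     0.65     0.00]
  [  -0.30    -0.10     0.65]
Cofactors of I−A, C_ij = (−1)^(i+j)·(minor ij) (rows/columns in the sector order above):
  C_11 = (0.65)(0.65) − (0.00)(-0.10) = 0.4225
  C_12 = −[(-0.10)(0.65) − (0.00)(-0.30)] = 0.0650
  C_13 = (-0.10)(-0.10) − (0.65)(-0.30) = 0.2050
  C_21 = −[(-0.20)(0.65) − (-0.40)(-0.10)] = 0.1700
  C_22 = (0.80)(0.65) − (-0.40)(-0.30) = 0.4000
  C_23 = −[(0.80)(-0.10) − (-0.20)(-0.30)] = 0.1400
  C_31 = (-0.20)(0.00) − (-0.40)(0.65) = 0.2600
  C_32 = −[(0.80)(0.00) − (-0.40)(-0.10)] = 0.0400
  C_33 = (0.80)(0.65) − (-0.20)(-0.10) = 0.5000
det(I−A) = Σ_j (I−A)_1j·C_1j = (0.80)(0.4225) + (-0.20)(0.0650) + (-0.40)(0.2050) = 0.2430
adj(I−A) = Cᵀ =
  [ 0.4225   0.1700   0.2600]
  [ 0.0650   0.4000   0.0400]
  [ 0.2050   0.1400   0.5000]
(I − A)⁻¹ = adj(I−A) / det(I−A) ≈
  [   1.7387     0.6996     1.0700]
  [   0.2675     1.6461     0.1646]
  [   0.8436     0.5761     2.0576]
Δx = (I − A)⁻¹ Δd with Δd having +15 in the Automotive component and 0 elsewhere.
So Δx_3 = L_32 · (+15), where L_32 = adj(I−A)_32 / det(I−A) = 0.1400 / 0.2430.
Δx_3 = 0.1400 × (+15) / 0.2430 = 2.10 / 0.2430 ≈ 8.64.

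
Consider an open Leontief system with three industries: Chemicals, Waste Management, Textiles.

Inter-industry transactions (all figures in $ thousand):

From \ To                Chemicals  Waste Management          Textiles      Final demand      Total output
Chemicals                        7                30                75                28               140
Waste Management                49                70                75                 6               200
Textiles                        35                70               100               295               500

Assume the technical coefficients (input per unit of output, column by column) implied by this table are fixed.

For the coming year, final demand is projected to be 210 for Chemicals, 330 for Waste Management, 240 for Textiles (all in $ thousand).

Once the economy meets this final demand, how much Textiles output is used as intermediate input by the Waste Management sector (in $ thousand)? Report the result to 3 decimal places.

z_32 = 348.170

Technical coefficients a_ij = z_ij / X_j:
  a_11 = 7/140 = 0.05, a_21 = 49/140 = 0.35, a_31 = 35/140 = 0.25
  a_12 = 30/200 = 0.15, a_22 = 70/200 = 0.35, a_32 = 70/200 = 0.35
  a_13 = 75/500 = 0.15, a_23 = 75/500 = 0.15, a_33 = 100/500 = 0.20
I − A =
  [   0.95    -0.15    -0.15]
  [  -0.35     0.65    -0.15]
  [  -0.25    -0.35     0.80]
Cofactors of I−A, C_ij = (−1)^(i+j)·(minor ij) (rows/columns in the sector order above):
  C_11 = (0.65)(0.80) − (-0.15)(-0.35) = 0.4675
  C_12 = −[(-0.35)(0.80) − (-0.15)(-0.25)] = 0.3175
  C_13 = (-0.35)(-0.35) − (0.65)(-0.25) = 0.2850
  C_21 = −[(-0.15)(0.80) − (-0.15)(-0.35)] = 0.1725
  C_22 = (0.95)(0.80) − (-0.15)(-0.25) = 0.7225
  C_23 = −[(0.95)(-0.35) − (-0.15)(-0.25)] = 0.3700
  C_31 = (-0.15)(-0.15) − (-0.15)(0.65) = 0.1200
  C_32 = −[(0.95)(-0.15) − (-0.15)(-0.35)] = 0.1950
  C_33 = (0.95)(0.65) − (-0.15)(-0.35) = 0.5650
det(I−A) = Σ_j (I−A)_1j·C_1j = (0.95)(0.4675) + (-0.15)(0.3175) + (-0.15)(0.2850) = 0.35375
adj(I−A) = Cᵀ =
  [ 0.4675   0.1725   0.1200]
  [ 0.3175   0.7225   0.1950]
  [ 0.2850   0.3700   0.5650]
(I − A)⁻¹ = adj(I−A) / det(I−A) ≈
  [   1.3216     0.4876     0.3392]
  [   0.8975     2.0424     0.5512]
  [   0.8057     1.0459     1.5972]
First solve x = (I − A)⁻¹ d = adj(I−A)·d / det(I−A); in particular x_2 = (0.3175·210 + 0.7225·330 + 0.1950·240) / 0.35375 = 351.90 / 0.35375 ≈ 994.77032.
Intermediate flow from 3 to 2: z_32 = a_32 · x_2 = 0.35 × 351.90 / 0.35375 = 123.165 / 0.35375 ≈ 348.170.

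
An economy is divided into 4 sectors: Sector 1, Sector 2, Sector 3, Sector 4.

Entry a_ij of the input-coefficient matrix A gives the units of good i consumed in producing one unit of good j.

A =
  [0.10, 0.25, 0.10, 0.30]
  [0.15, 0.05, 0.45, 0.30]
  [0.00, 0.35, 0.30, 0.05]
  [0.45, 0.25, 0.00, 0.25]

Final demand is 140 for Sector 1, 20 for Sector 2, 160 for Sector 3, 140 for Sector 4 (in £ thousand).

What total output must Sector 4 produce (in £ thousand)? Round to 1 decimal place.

x_4 = 840.4

I − A =
  [   0.90    -0.25    -0.10    -0.30]
  [  -0.15     0.95    -0.45    -0.30]
  [   0.00    -0.35     0.70    -0.05]
  [  -0.45    -0.25     0.00     0.75]
Compute the cofactors C_ij = (−1)^(i+j)·(3×3 minor ij) of I−A; the adjugate is their transpose:
adj(I−A) = Cᵀ =
  [ 0.322500   0.211250   0.181875   0.225625]
  [ 0.183375   0.375750   0.267750   0.241500]
  [ 0.109875   0.205875   0.372375   0.151125]
  [ 0.254625   0.252000   0.198375   0.425250]
det(I−A) = Σ_j (I−A)_1j·C_1j = (0.90)(0.322500) + (-0.25)(0.183375) + (-0.10)(0.109875) + (-0.30)(0.254625) = 0.15703125
(I − A)⁻¹ = adj(I−A) / det(I−A) ≈
  [   2.0537     1.3453     1.1582     1.4368]
  [   1.1678     2.3928     1.7051     1.5379]
  [   0.6997     1.3110     2.3713     0.9624]
  [   1.6215     1.6048     1.2633     2.7081]
x = (I − A)⁻¹ d = adj(I−A)·d / det(I−A), with det(I−A) = 0.15703125:
  x_1 = (0.322500·140 + 0.211250·20 + 0.181875·160 + 0.225625·140) / 0.15703125 = 110.0625 / 0.15703125 ≈ 700.9
  x_2 = (0.183375·140 + 0.375750·20 + 0.267750·160 + 0.241500·140) / 0.15703125 = 109.8375 / 0.15703125 ≈ 699.5
  x_3 = (0.109875·140 + 0.205875·20 + 0.372375·160 + 0.151125·140) / 0.15703125 = 100.2375 / 0.15703125 ≈ 638.3
  x_4 = (0.254625·140 + 0.252000·20 + 0.198375·160 + 0.425250·140) / 0.15703125 = 131.9625 / 0.15703125 ≈ 840.4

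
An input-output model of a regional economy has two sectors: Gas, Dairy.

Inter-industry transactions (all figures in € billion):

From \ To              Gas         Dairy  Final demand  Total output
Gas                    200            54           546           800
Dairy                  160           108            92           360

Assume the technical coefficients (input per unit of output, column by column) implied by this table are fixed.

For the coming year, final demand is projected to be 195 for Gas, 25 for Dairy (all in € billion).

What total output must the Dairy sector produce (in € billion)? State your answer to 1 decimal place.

x_D = 116.7

Technical coefficients a_ij = z_ij / X_j:
  a_GG = 200/800 = 0.25, a_DG = 160/800 = 0.20
  a_GD = 54/360 = 0.15, a_DD = 108/360 = 0.30
I − A =
  [   0.75    -0.15]
  [  -0.20     0.70]
det(I−A) = (0.75)(0.70) − (-0.15)(-0.20) = 0.4950
adj(I−A) = [[0.70, 0.15], [0.20, 0.75]]
(I − A)⁻¹ = adj(I−A) / det(I−A) ≈
  [   1.4141     0.3030]
  [   0.4040     1.5152]
x = (I − A)⁻¹ d = adj(I−A)·d / det(I−A), with det(I−A) = 0.4950:
  x_G = (0.70·195 + 0.15·25) / 0.4950 = 140.25 / 0.4950 ≈ 283.3
  x_D = (0.20·195 + 0.75·25) / 0.4950 = 57.75 / 0.4950 ≈ 116.7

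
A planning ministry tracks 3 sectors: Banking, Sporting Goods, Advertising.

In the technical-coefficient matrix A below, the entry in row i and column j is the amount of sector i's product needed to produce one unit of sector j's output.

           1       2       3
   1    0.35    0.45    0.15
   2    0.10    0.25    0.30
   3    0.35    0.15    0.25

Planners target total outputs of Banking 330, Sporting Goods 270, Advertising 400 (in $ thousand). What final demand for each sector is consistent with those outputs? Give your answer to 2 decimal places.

d_1 = 33.00, d_2 = 49.50, d_3 = 144.00

I − A =
  [   0.65    -0.45    -0.15]
  [  -0.10     0.75    -0.30]
  [  -0.35    -0.15     0.75]
d = (I − A) x:
  d_1 = (+0.65)·330 + (-0.45)·270 + (-0.15)·400 = 33.00
  d_2 = (-0.10)·330 + (+0.75)·270 + (-0.30)·400 = 49.50
  d_3 = (-0.35)·330 + (-0.15)·270 + (+0.75)·400 = 144.00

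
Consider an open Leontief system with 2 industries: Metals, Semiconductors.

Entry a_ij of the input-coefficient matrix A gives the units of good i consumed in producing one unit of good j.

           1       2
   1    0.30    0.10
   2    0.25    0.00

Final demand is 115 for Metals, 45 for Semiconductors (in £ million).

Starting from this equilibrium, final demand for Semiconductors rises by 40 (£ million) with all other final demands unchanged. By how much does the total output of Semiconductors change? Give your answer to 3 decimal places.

I − A =
  [   0.70    -0.10]
  [  -0.25     1.00]
det(I−A) = (0.70)(1.00) − (-0.10)(-0.25) = 0.6750
adj(I−A) = [[1.00, 0.10], [0.25, 0.70]]
(I − A)⁻¹ = adj(I−A) / det(I−A) ≈
  [   1.4815     0.1481]
  [   0.3704     1.0370]
Δx = (I − A)⁻¹ Δd with Δd having +40 in the Semiconductors component and 0 elsewhere.
So Δx_2 = L_22 · (+40), where L_22 = adj(I−A)_22 / det(I−A) = 0.70 / 0.6750.
Δx_2 = 0.70 × (+40) / 0.6750 = 28.00 / 0.6750 ≈ 41.481.

Δx_2 = 41.481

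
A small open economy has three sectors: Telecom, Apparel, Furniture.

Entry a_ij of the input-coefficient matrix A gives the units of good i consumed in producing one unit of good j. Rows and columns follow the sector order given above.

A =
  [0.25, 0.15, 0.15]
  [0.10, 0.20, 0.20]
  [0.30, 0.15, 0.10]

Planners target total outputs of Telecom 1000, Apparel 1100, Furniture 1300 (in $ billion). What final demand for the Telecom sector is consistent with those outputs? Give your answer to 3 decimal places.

I − A =
  [   0.75    -0.15    -0.15]
  [  -0.10     0.80    -0.20]
  [  -0.30    -0.15     0.90]
d = (I − A) x:
  d_T = (+0.75)·1000 + (-0.15)·1100 + (-0.15)·1300 = 390.000
  d_A = (-0.10)·1000 + (+0.80)·1100 + (-0.20)·1300 = 520.000
  d_F = (-0.30)·1000 + (-0.15)·1100 + (+0.90)·1300 = 705.000

d_T = 390.000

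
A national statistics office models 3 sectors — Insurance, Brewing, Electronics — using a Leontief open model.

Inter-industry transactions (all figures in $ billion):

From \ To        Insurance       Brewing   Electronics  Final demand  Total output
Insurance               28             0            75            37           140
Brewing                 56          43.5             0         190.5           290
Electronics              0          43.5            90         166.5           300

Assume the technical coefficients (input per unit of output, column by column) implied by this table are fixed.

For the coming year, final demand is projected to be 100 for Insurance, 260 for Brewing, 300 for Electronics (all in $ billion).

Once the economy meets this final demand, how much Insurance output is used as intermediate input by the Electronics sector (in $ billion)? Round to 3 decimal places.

z_13 = 130.803

Technical coefficients a_ij = z_ij / X_j:
  a_11 = 28/140 = 0.20, a_21 = 56/140 = 0.40, a_31 = 0/140 = 0.00
  a_12 = 0/290 = 0.00, a_22 = 43.5/290 = 0.15, a_32 = 43.5/290 = 0.15
  a_13 = 75/300 = 0.25, a_23 = 0/300 = 0.00, a_33 = 90/300 = 0.30
I − A =
  [   0.80     0.00    -0.25]
  [  -0.40     0.85     0.00]
  [   0.00    -0.15     0.70]
Cofactors of I−A, C_ij = (−1)^(i+j)·(minor ij) (rows/columns in the sector order above):
  C_11 = (0.85)(0.70) − (0.00)(-0.15) = 0.5950
  C_12 = −[(-0.40)(0.70) − (0.00)(0.00)] = 0.2800
  C_13 = (-0.40)(-0.15) − (0.85)(0.00) = 0.0600
  C_21 = −[(0.00)(0.70) − (-0.25)(-0.15)] = 0.0375
  C_22 = (0.80)(0.70) − (-0.25)(0.00) = 0.5600
  C_23 = −[(0.80)(-0.15) − (0.00)(0.00)] = 0.1200
  C_31 = (0.00)(0.00) − (-0.25)(0.85) = 0.2125
  C_32 = −[(0.80)(0.00) − (-0.25)(-0.40)] = 0.1000
  C_33 = (0.80)(0.85) − (0.00)(-0.40) = 0.6800
det(I−A) = Σ_j (I−A)_1j·C_1j = (0.80)(0.5950) + (0.00)(0.2800) + (-0.25)(0.0600) = 0.4610
adj(I−A) = Cᵀ =
  [ 0.5950   0.0375   0.2125]
  [ 0.2800   0.5600   0.1000]
  [ 0.0600   0.1200   0.6800]
(I − A)⁻¹ = adj(I−A) / det(I−A) ≈
  [   1.2907     0.0813     0.4610]
  [   0.6074     1.2148     0.2169]
  [   0.1302     0.2603     1.4751]
First solve x = (I − A)⁻¹ d = adj(I−A)·d / det(I−A); in particular x_3 = (0.0600·100 + 0.1200·260 + 0.6800·300) / 0.4610 = 241.20 / 0.4610 ≈ 523.21041.
Intermediate flow from 1 to 3: z_13 = a_13 · x_3 = 0.25 × 241.20 / 0.4610 = 60.30 / 0.4610 ≈ 130.803.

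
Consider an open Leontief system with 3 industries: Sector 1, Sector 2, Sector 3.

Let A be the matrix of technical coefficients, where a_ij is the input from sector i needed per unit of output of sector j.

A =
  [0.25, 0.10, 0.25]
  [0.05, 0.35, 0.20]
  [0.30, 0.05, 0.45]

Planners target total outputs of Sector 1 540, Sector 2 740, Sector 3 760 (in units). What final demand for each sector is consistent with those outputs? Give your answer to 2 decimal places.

d_1 = 141.00, d_2 = 302.00, d_3 = 219.00

I − A =
  [   0.75    -0.10    -0.25]
  [  -0.05     0.65    -0.20]
  [  -0.30    -0.05     0.55]
d = (I − A) x:
  d_1 = (+0.75)·540 + (-0.10)·740 + (-0.25)·760 = 141.00
  d_2 = (-0.05)·540 + (+0.65)·740 + (-0.20)·760 = 302.00
  d_3 = (-0.30)·540 + (-0.05)·740 + (+0.55)·760 = 219.00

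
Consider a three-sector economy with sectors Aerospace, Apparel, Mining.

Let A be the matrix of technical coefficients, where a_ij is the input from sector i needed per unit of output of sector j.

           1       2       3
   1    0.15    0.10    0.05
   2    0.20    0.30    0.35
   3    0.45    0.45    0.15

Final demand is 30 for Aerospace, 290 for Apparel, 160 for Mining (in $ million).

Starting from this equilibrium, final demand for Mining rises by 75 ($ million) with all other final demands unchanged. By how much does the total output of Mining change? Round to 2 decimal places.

I − A =
  [   0.85    -0.10    -0.05]
  [  -0.20     0.70    -0.35]
  [  -0.45    -0.45     0.85]
Cofactors of I−A, C_ij = (−1)^(i+j)·(minor ij) (rows/columns in the sector order above):
  C_11 = (0.70)(0.85) − (-0.35)(-0.45) = 0.4375
  C_12 = −[(-0.20)(0.85) − (-0.35)(-0.45)] = 0.3275
  C_13 = (-0.20)(-0.45) − (0.70)(-0.45) = 0.4050
  C_21 = −[(-0.10)(0.85) − (-0.05)(-0.45)] = 0.1075
  C_22 = (0.85)(0.85) − (-0.05)(-0.45) = 0.7000
  C_23 = −[(0.85)(-0.45) − (-0.10)(-0.45)] = 0.4275
  C_31 = (-0.10)(-0.35) − (-0.05)(0.70) = 0.0700
  C_32 = −[(0.85)(-0.35) − (-0.05)(-0.20)] = 0.3075
  C_33 = (0.85)(0.70) − (-0.10)(-0.20) = 0.5750
det(I−A) = Σ_j (I−A)_1j·C_1j = (0.85)(0.4375) + (-0.10)(0.3275) + (-0.05)(0.4050) = 0.318875
adj(I−A) = Cᵀ =
  [ 0.4375   0.1075   0.0700]
  [ 0.3275   0.7000   0.3075]
  [ 0.4050   0.4275   0.5750]
(I − A)⁻¹ = adj(I−A) / det(I−A) ≈
  [   1.3720     0.3371     0.2195]
  [   1.0270     2.1952     0.9643]
  [   1.2701     1.3407     1.8032]
Δx = (I − A)⁻¹ Δd with Δd having +75 in the Mining component and 0 elsewhere.
So Δx_3 = L_33 · (+75), where L_33 = adj(I−A)_33 / det(I−A) = 0.5750 / 0.318875.
Δx_3 = 0.5750 × (+75) / 0.318875 = 43.125 / 0.318875 ≈ 135.24.

Δx_3 = 135.24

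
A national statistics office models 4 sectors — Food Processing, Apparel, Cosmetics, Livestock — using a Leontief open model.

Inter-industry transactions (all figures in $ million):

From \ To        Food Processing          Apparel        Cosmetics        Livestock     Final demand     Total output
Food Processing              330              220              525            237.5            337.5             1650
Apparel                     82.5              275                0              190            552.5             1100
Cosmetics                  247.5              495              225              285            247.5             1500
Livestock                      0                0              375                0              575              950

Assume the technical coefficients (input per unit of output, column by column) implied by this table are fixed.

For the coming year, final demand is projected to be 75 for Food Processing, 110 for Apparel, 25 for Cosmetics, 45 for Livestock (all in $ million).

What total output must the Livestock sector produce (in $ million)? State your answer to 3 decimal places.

x_L = 97.850

Technical coefficients a_ij = z_ij / X_j:
  a_FF = 330/1650 = 0.20, a_AF = 82.5/1650 = 0.05, a_CF = 247.5/1650 = 0.15, a_LF = 0/1650 = 0.00
  a_FA = 220/1100 = 0.20, a_AA = 275/1100 = 0.25, a_CA = 495/1100 = 0.45, a_LA = 0/1100 = 0.00
  a_FC = 525/1500 = 0.35, a_AC = 0/1500 = 0.00, a_CC = 225/1500 = 0.15, a_LC = 375/1500 = 0.25
  a_FL = 237.5/950 = 0.25, a_AL = 190/950 = 0.20, a_CL = 285/950 = 0.30, a_LL = 0/950 = 0.00
I − A =
  [   0.80    -0.20    -0.35    -0.25]
  [  -0.05     0.75     0.00    -0.20]
  [  -0.15    -0.45     0.85    -0.30]
  [   0.00     0.00    -0.25     1.00]
Compute the cofactors C_ij = (−1)^(i+j)·(3×3 minor ij) of I−A; the adjugate is their transpose:
adj(I−A) = Cᵀ =
  [ 0.558750   0.340625   0.319375   0.303625]
  [ 0.046250   0.558125   0.060625   0.141375]
  [ 0.135000   0.390000   0.590000   0.288750]
  [ 0.033750   0.097500   0.147500   0.454250]
det(I−A) = Σ_j (I−A)_1j·C_1j = (0.80)(0.558750) + (-0.20)(0.046250) + (-0.35)(0.135000) + (-0.25)(0.033750) = 0.3820625
(I − A)⁻¹ = adj(I−A) / det(I−A) ≈
  [   1.4625     0.8915     0.8359     0.7947]
  [   0.1211     1.4608     0.1587     0.3700]
  [   0.3533     1.0208     1.5442     0.7558]
  [   0.0883     0.2552     0.3861     1.1889]
x = (I − A)⁻¹ d = adj(I−A)·d / det(I−A), with det(I−A) = 0.3820625:
  x_F = (0.558750·75 + 0.340625·110 + 0.319375·25 + 0.303625·45) / 0.3820625 = 101.0225 / 0.3820625 ≈ 264.414
  x_A = (0.046250·75 + 0.558125·110 + 0.060625·25 + 0.141375·45) / 0.3820625 = 72.74 / 0.3820625 ≈ 190.388
  x_C = (0.135000·75 + 0.390000·110 + 0.590000·25 + 0.288750·45) / 0.3820625 = 80.76875 / 0.3820625 ≈ 211.402
  x_L = (0.033750·75 + 0.097500·110 + 0.147500·25 + 0.454250·45) / 0.3820625 = 37.385 / 0.3820625 ≈ 97.850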